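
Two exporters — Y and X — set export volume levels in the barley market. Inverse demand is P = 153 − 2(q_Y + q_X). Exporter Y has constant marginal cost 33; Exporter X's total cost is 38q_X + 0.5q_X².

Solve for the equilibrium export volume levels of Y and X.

Exporter Y's profit: π = q_Y(153 − 2(q_Y + q_X)) − 33q_Y.
∂π/∂q_Y = 120 − 4q_Y − 2q_X = 0, so q_Y = 30 − 0.5q_X.
For X: ∂π/∂q_X = 115 − 5q_X − 2q_Y = 0 ⇒ q_X = 23 − 0.4q_Y.
Solving the two reaction functions simultaneously: (1 − (−0.5)(−0.4))q_Y = 30 − 0.5·23, so 0.8q_Y = 18.5 and q_Y = 23.125.
Then q_X = 23 − 0.4·23.125 = 13.75.

23.125, 13.75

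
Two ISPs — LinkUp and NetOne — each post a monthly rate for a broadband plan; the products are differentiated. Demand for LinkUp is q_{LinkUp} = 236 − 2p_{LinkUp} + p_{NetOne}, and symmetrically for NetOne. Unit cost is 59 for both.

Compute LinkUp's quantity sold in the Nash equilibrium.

LinkUp's profit: π = (p_{LinkUp} − 59)(236 − 2p_{LinkUp} + p_{NetOne}).
∂π/∂p_{LinkUp} = 354 − 4p_{LinkUp} + p_{NetOne} = 0 ⇒ p_{LinkUp} = 88.5 + 0.25p_{NetOne}.
The game is symmetric, so in equilibrium p_{NetOne} = p_{LinkUp}: the reaction function gives 0.75p_{LinkUp} = 88.5, hence p_{LinkUp} = 118.
q_{LinkUp} = 236 − 2·118 + 118 = 118.

118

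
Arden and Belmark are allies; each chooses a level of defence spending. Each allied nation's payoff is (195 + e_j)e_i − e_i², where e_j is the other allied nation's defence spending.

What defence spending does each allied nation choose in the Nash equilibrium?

195

Arden's payoff is (195 + e_B)e_A − e_A².
∂π/∂e_A = 195 + e_B − 2e_A = 0, so e_A = 97.5 + 0.5e_B.
Setting e_A = e_B in the reaction function: e_A = 97.5 + 0.5e_A, so e_A = 97.5 / 0.5 = 195.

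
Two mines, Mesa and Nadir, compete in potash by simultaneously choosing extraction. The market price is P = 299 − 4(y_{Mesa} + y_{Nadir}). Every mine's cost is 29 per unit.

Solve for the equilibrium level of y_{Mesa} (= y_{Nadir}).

Mine Mesa's profit: π = y_{Mesa}(299 − 4(y_{Mesa} + y_{Nadir})) − 29y_{Mesa}.
∂π/∂y_{Mesa} = 270 − 8y_{Mesa} − 4y_{Nadir} = 0, so y_{Mesa} = 33.75 − 0.5y_{Nadir}.
The game is symmetric, so in equilibrium y_{Nadir} = y_{Mesa}: the reaction function gives 1.5y_{Mesa} = 33.75, hence y_{Mesa} = 22.5.

22.5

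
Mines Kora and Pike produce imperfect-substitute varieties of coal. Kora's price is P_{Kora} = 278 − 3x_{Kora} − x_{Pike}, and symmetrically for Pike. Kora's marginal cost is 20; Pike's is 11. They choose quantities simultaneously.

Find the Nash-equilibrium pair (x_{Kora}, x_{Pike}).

36.6, 38.4

Mine Kora's profit: π = x_{Kora}(278 − 3x_{Kora} − x_{Pike}) − 20x_{Kora}.
∂π/∂x_{Kora} = 258 − 6x_{Kora} − x_{Pike} = 0 ⇒ x_{Kora} = 43 − (1/6)x_{Pike}.
Similarly x_{Pike} = 44.5 − (1/6)x_{Kora}.
Substituting the second reaction function into the first: x_{Kora} = 43 − (1/6)(44.5 − (1/6)x_{Kora}), which gives (35/36)x_{Kora} = 427/12 ⇒ x_{Kora} = 36.6.
Then x_{Pike} = 44.5 − (1/6)·36.6 = 38.4.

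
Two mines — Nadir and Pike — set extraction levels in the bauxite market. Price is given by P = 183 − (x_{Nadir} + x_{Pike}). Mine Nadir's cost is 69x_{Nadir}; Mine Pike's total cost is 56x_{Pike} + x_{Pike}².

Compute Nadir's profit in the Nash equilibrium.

Mine Nadir's profit: π = x_{Nadir}(183 − (x_{Nadir} + x_{Pike})) − 69x_{Nadir}.
∂π/∂x_{Nadir} = 114 − 2x_{Nadir} − x_{Pike} = 0, so x_{Nadir} = 57 − 0.5x_{Pike}.
For Pike: ∂π/∂x_{Pike} = 127 − 4x_{Pike} − x_{Nadir} = 0 ⇒ x_{Pike} = 31.75 − 0.25x_{Nadir}.
Substituting the second reaction function into the first: x_{Nadir} = 57 − 0.5(31.75 − 0.25x_{Nadir}), which gives 0.875x_{Nadir} = 41.125 ⇒ x_{Nadir} = 47.
Then x_{Pike} = 31.75 − 0.25·47 = 20.
Price P = 183 − 67 = 116.
Nadir's profit: (116 − 69)·47 = 2209.

2209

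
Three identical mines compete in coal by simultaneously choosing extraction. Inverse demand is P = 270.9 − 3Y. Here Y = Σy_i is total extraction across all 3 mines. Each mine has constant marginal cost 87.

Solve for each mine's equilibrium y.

A representative mine's profit is π_i = y_i(270.9 − 3Y) − 87y_i, with Y = y_i + Σ_{j≠i} y_j.
First-order condition: 183.9 − 6y_i − 3Σ_{j≠i} y_j = 0.
In a symmetric equilibrium every mine chooses the same y, so Σ_{j≠i} y_j = 2y. The condition becomes 183.9 − 12y = 0, giving y = 183.9/12 = 15.325.

15.325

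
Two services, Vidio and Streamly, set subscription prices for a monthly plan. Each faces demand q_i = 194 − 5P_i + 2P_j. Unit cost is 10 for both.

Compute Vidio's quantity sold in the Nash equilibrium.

102.5

Vidio's profit: π = (P_{Vidio} − 10)(194 − 5P_{Vidio} + 2P_{Streamly}).
∂π/∂P_{Vidio} = 244 − 10P_{Vidio} + 2P_{Streamly} = 0 ⇒ P_{Vidio} = 24.4 + 0.2P_{Streamly}.
Setting P_{Vidio} = P_{Streamly} in the reaction function: P_{Vidio} = 24.4 + 0.2P_{Vidio}, so P_{Vidio} = 24.4 / 0.8 = 30.5.
q_{Vidio} = 194 − 5·30.5 + 2·30.5 = 102.5.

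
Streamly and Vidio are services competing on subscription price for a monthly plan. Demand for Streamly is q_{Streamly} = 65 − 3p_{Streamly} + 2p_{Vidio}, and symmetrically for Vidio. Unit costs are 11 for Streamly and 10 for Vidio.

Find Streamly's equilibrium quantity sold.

Streamly's profit: π = (p_{Streamly} − 11)(65 − 3p_{Streamly} + 2p_{Vidio}).
∂π/∂p_{Streamly} = 98 − 6p_{Streamly} + 2p_{Vidio} = 0 ⇒ p_{Streamly} = 49/3 + (1/3)p_{Vidio}.
Similarly p_{Vidio} = 95/6 + (1/3)p_{Streamly}.
Plugging p_{Vidio} into Streamly's best response: p_{Streamly} = 49/3 + (1/3)(95/6 + (1/3)p_{Streamly}) ⇒ (8/9)p_{Streamly} = 389/18, so p_{Streamly} = 24.3125.
Then p_{Vidio} = 95/6 + (1/3)·24.3125 = 23.9375.
q_{Streamly} = 65 − 3·24.3125 + 2·23.9375 = 39.9375.

39.9375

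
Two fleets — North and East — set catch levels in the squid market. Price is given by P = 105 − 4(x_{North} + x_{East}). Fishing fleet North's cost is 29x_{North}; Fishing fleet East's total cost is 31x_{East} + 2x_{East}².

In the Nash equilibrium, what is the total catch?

11.3

Fishing fleet North's profit: π = x_{North}(105 − 4(x_{North} + x_{East})) − 29x_{North}.
∂π/∂x_{North} = 76 − 8x_{North} − 4x_{East} = 0, so x_{North} = 9.5 − 0.5x_{East}.
For East: ∂π/∂x_{East} = 74 − 12x_{East} − 4x_{North} = 0 ⇒ x_{East} = 37/6 − (1/3)x_{North}.
Plugging x_{East} into North's best response: x_{North} = 9.5 − 0.5(37/6 − (1/3)x_{North}) ⇒ (5/6)x_{North} = 77/12, so x_{North} = 7.7.
Then x_{East} = 37/6 − (1/3)·7.7 = 3.6.
Total catch: 7.7 + 3.6 = 11.3.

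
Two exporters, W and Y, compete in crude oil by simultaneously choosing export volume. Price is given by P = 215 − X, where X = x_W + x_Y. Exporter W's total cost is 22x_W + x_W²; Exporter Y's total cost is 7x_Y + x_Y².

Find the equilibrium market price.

134.8

Exporter W's profit: π = x_W(215 − (x_W + x_Y)) − 22x_W − x_W².
∂π/∂x_W = 193 − 4x_W − x_Y = 0, so x_W = 48.25 − 0.25x_Y.
By the same steps for Y: x_Y = 52 − 0.25x_W.
Solving the two reaction functions simultaneously: (1 − (−0.25)(−0.25))x_W = 48.25 − 0.25·52, so 0.9375x_W = 35.25 and x_W = 37.6.
Then x_Y = 52 − 0.25·37.6 = 42.6.
Equilibrium price: P = 215 − 80.2 = 134.8.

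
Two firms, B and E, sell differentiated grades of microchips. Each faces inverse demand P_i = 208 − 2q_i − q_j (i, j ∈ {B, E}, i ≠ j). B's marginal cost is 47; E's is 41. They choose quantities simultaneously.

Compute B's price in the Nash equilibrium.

Firm B's profit: π = q_B(208 − 2q_B − q_E) − 47q_B.
∂π/∂q_B = 161 − 4q_B − q_E = 0 ⇒ q_B = 40.25 − 0.25q_E.
Similarly q_E = 41.75 − 0.25q_B.
Solving the two reaction functions simultaneously: (1 − (−0.25)(−0.25))q_B = 40.25 − 0.25·41.75, so 0.9375q_B = 29.8125 and q_B = 31.8.
Then q_E = 41.75 − 0.25·31.8 = 33.8.
P_B = 208 − 2·31.8 − 33.8 = 110.6.

110.6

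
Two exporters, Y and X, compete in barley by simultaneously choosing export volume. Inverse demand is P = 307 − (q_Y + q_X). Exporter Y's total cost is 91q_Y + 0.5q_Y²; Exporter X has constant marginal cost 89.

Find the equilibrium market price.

176.6

Exporter Y's profit: π = q_Y(307 − (q_Y + q_X)) − 91q_Y − 0.5q_Y².
∂π/∂q_Y = 216 − 3q_Y − q_X = 0, so q_Y = 72 − (1/3)q_X.
For X: ∂π/∂q_X = 218 − 2q_X − q_Y = 0 ⇒ q_X = 109 − 0.5q_Y.
Substituting the second reaction function into the first: q_Y = 72 − (1/3)(109 − 0.5q_Y), which gives (5/6)q_Y = 107/3 ⇒ q_Y = 42.8.
Then q_X = 109 − 0.5·42.8 = 87.6.
Equilibrium price: P = 307 − 130.4 = 176.6.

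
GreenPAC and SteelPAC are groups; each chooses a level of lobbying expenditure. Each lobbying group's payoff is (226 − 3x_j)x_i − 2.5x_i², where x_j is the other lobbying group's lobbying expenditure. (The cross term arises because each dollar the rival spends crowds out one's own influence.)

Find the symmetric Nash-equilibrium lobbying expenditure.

28.25

GreenPAC's payoff is (226 − 3x_S)x_G − 2.5x_G².
∂π/∂x_G = 226 − 3x_S − 5x_G = 0, so x_G = 45.2 − 0.6x_S.
By symmetry x_S = x_G; substituting into the reaction function, 1.6x_G = 45.2 and x_G = 28.25.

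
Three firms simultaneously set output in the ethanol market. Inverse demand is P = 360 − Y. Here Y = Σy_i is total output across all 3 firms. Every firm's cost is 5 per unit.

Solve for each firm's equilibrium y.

A representative firm's profit is π_i = y_i(360 − Y) − 5y_i, with Y = y_i + Σ_{j≠i} y_j.
First-order condition: 355 − 2y_i − Σ_{j≠i} y_j = 0.
Imposing symmetry (y_j = y for all j) turns Σ_{j≠i} y_j into 2y, so 355 = 4y and y = 88.75.

88.75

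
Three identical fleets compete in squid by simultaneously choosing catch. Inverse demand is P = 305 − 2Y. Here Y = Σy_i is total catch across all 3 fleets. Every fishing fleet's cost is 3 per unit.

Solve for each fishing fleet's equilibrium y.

37.75

A representative fishing fleet's profit is π_i = y_i(305 − 2Y) − 3y_i, with Y = y_i + Σ_{j≠i} y_j.
First-order condition: 302 − 4y_i − 2Σ_{j≠i} y_j = 0.
Imposing symmetry (y_j = y for all j) turns Σ_{j≠i} y_j into 2y, so 302 = 8y and y = 37.75.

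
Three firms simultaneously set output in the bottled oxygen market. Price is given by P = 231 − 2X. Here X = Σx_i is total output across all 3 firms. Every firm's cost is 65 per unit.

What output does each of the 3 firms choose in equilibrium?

A representative firm's profit is π_i = x_i(231 − 2X) − 65x_i, with X = x_i + Σ_{j≠i} x_j.
First-order condition: 166 − 4x_i − 2Σ_{j≠i} x_j = 0.
With identical firms, set every x_j = x: then 166 − 4x − 4x = 0, i.e. x = 166/8 = 20.75.

20.75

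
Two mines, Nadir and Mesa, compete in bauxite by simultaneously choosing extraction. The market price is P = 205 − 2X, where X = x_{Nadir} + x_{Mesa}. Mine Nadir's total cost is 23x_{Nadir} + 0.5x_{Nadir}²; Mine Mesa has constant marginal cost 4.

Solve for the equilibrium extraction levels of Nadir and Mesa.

20.375, 40.0625

Mine Nadir's profit: π = x_{Nadir}(205 − 2(x_{Nadir} + x_{Mesa})) − 23x_{Nadir} − 0.5x_{Nadir}².
∂π/∂x_{Nadir} = 182 − 5x_{Nadir} − 2x_{Mesa} = 0, so x_{Nadir} = 36.4 − 0.4x_{Mesa}.
For Mesa: ∂π/∂x_{Mesa} = 201 − 4x_{Mesa} − 2x_{Nadir} = 0 ⇒ x_{Mesa} = 50.25 − 0.5x_{Nadir}.
Substituting the second reaction function into the first: x_{Nadir} = 36.4 − 0.4(50.25 − 0.5x_{Nadir}), which gives 0.8x_{Nadir} = 16.3 ⇒ x_{Nadir} = 20.375.
Then x_{Mesa} = 50.25 − 0.5·20.375 = 40.0625.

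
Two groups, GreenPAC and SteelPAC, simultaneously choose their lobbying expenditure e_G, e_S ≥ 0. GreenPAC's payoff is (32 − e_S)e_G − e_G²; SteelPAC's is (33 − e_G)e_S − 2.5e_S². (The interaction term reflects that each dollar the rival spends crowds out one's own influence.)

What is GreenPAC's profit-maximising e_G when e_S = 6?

Expanding GreenPAC's payoff: 32e_G − e_Se_G − e_G².
∂π/∂e_G = 32 − e_S − 2e_G = 0, so e_G = 16 − 0.5e_S.
At e_S = 6: e_G = 16 − 0.5·6 = 13.

13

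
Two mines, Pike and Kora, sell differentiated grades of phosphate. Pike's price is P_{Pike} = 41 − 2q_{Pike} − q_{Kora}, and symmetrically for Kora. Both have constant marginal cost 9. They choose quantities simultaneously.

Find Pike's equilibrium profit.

81.92

Mine Pike's profit: π = q_{Pike}(41 − 2q_{Pike} − q_{Kora}) − 9q_{Pike}.
∂π/∂q_{Pike} = 32 − 4q_{Pike} − q_{Kora} = 0 ⇒ q_{Pike} = 8 − 0.25q_{Kora}.
By symmetry q_{Kora} = q_{Pike}; substituting into the reaction function, 1.25q_{Pike} = 8 and q_{Pike} = 6.4.
P_{Pike} = 41 − 2·6.4 − 6.4 = 21.8.
Profit = (21.8 − 9)·6.4 = 81.92.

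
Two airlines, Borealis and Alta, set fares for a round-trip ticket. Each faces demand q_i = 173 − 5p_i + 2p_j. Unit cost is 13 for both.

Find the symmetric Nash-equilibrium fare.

29.75

Borealis's profit: π = (p_{Borealis} − 13)(173 − 5p_{Borealis} + 2p_{Alta}).
∂π/∂p_{Borealis} = 238 − 10p_{Borealis} + 2p_{Alta} = 0 ⇒ p_{Borealis} = 23.8 + 0.2p_{Alta}.
The game is symmetric, so in equilibrium p_{Alta} = p_{Borealis}: the reaction function gives 0.8p_{Borealis} = 23.8, hence p_{Borealis} = 29.75.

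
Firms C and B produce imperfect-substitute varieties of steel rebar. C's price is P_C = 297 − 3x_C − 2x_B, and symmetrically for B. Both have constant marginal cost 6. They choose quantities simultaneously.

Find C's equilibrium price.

Firm C's profit: π = x_C(297 − 3x_C − 2x_B) − 6x_C.
∂π/∂x_C = 291 − 6x_C − 2x_B = 0 ⇒ x_C = 48.5 − (1/3)x_B.
By symmetry x_B = x_C; substituting into the reaction function, (4/3)x_C = 48.5 and x_C = 36.375.
P_C = 297 − 3·36.375 − 2·36.375 = 115.125.

115.125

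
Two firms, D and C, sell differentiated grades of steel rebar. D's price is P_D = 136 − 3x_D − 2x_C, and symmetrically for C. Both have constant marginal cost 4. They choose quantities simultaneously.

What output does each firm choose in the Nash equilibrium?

Firm D's profit: π = x_D(136 − 3x_D − 2x_C) − 4x_D.
∂π/∂x_D = 132 − 6x_D − 2x_C = 0 ⇒ x_D = 22 − (1/3)x_C.
By symmetry x_C = x_D; substituting into the reaction function, (4/3)x_D = 22 and x_D = 16.5.

16.5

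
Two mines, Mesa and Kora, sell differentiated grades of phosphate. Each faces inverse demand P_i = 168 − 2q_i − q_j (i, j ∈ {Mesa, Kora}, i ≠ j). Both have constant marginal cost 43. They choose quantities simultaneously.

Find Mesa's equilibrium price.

Mine Mesa's profit: π = q_{Mesa}(168 − 2q_{Mesa} − q_{Kora}) − 43q_{Mesa}.
∂π/∂q_{Mesa} = 125 − 4q_{Mesa} − q_{Kora} = 0 ⇒ q_{Mesa} = 31.25 − 0.25q_{Kora}.
The game is symmetric, so in equilibrium q_{Kora} = q_{Mesa}: the reaction function gives 1.25q_{Mesa} = 31.25, hence q_{Mesa} = 25.
P_{Mesa} = 168 − 2·25 − 25 = 93.

93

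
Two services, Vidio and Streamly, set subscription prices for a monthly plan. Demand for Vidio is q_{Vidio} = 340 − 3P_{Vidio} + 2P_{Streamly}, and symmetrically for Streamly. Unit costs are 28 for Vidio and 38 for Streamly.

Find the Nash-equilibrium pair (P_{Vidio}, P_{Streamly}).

Vidio's profit: π = (P_{Vidio} − 28)(340 − 3P_{Vidio} + 2P_{Streamly}).
∂π/∂P_{Vidio} = 424 − 6P_{Vidio} + 2P_{Streamly} = 0 ⇒ P_{Vidio} = 212/3 + (1/3)P_{Streamly}.
Similarly P_{Streamly} = 227/3 + (1/3)P_{Vidio}.
Plugging P_{Streamly} into Vidio's best response: P_{Vidio} = 212/3 + (1/3)(227/3 + (1/3)P_{Vidio}) ⇒ (8/9)P_{Vidio} = 863/9, so P_{Vidio} = 107.875.
Then P_{Streamly} = 227/3 + (1/3)·107.875 = 111.625.

107.875, 111.625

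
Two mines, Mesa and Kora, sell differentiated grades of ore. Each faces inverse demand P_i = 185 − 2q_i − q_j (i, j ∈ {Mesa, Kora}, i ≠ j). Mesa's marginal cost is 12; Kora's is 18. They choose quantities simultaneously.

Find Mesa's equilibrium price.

Mine Mesa's profit: π = q_{Mesa}(185 − 2q_{Mesa} − q_{Kora}) − 12q_{Mesa}.
∂π/∂q_{Mesa} = 173 − 4q_{Mesa} − q_{Kora} = 0 ⇒ q_{Mesa} = 43.25 − 0.25q_{Kora}.
Similarly q_{Kora} = 41.75 − 0.25q_{Mesa}.
Solving the two reaction functions simultaneously: (1 − (−0.25)(−0.25))q_{Mesa} = 43.25 − 0.25·41.75, so 0.9375q_{Mesa} = 32.8125 and q_{Mesa} = 35.
Then q_{Kora} = 41.75 − 0.25·35 = 33.
P_{Mesa} = 185 − 2·35 − 33 = 82.

82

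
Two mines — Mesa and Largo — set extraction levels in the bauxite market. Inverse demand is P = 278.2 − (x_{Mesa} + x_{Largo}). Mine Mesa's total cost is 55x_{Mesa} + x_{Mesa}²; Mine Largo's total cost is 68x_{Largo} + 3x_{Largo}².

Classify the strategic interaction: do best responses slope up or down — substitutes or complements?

Mine Mesa's profit: π = x_{Mesa}(278.2 − (x_{Mesa} + x_{Largo})) − 55x_{Mesa} − x_{Mesa}².
∂π/∂x_{Mesa} = 223.2 − 4x_{Mesa} − x_{Largo} = 0, so x_{Mesa} = 55.8 − 0.25x_{Largo}.
The best-response slope dx_{Mesa}/dx_{Largo} = −0.25 < 0: the reaction function is downward-sloping, so the choices are strategic substitutes.

strategic substitutes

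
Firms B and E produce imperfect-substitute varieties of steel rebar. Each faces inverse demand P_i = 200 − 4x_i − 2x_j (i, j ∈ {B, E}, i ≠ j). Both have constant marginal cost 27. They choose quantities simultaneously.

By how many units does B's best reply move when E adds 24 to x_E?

Firm B's profit: π = x_B(200 − 4x_B − 2x_E) − 27x_B.
∂π/∂x_B = 173 − 8x_B − 2x_E = 0 ⇒ x_B = 21.625 − 0.25x_E.
The reaction-function slope is −0.25, so a 24-unit rise in x_E moves x_B by −0.25 × 24 = −6. B's best response falls — the actions are strategic substitutes.

-6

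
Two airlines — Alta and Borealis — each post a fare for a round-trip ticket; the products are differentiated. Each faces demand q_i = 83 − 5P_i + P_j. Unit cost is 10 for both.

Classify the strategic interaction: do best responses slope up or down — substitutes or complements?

strategic complements

Alta's profit: π = (P_{Alta} − 10)(83 − 5P_{Alta} + P_{Borealis}).
∂π/∂P_{Alta} = 133 − 10P_{Alta} + P_{Borealis} = 0 ⇒ P_{Alta} = 13.3 + 0.1P_{Borealis}.
The best-response slope dP_{Alta}/dP_{Borealis} = 0.1 > 0: the reaction function is upward-sloping, so the choices are strategic complements.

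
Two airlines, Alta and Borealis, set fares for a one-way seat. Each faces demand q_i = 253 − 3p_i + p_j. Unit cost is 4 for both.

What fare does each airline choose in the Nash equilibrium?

Alta's profit: π = (p_{Alta} − 4)(253 − 3p_{Alta} + p_{Borealis}).
∂π/∂p_{Alta} = 265 − 6p_{Alta} + p_{Borealis} = 0 ⇒ p_{Alta} = 265/6 + (1/6)p_{Borealis}.
By symmetry p_{Borealis} = p_{Alta}; substituting into the reaction function, (5/6)p_{Alta} = 265/6 and p_{Alta} = 53.

53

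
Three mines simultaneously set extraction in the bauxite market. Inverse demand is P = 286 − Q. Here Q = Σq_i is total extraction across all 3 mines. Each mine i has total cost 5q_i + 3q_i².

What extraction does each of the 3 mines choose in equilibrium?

28.1

A representative mine's profit is π_i = q_i(286 − Q) − 5q_i − 3q_i², with Q = q_i + Σ_{j≠i} q_j.
First-order condition: 281 − 8q_i − Σ_{j≠i} q_j = 0.
In a symmetric equilibrium every mine chooses the same q, so Σ_{j≠i} q_j = 2q. The condition becomes 281 − 10q = 0, giving q = 281/10 = 28.1.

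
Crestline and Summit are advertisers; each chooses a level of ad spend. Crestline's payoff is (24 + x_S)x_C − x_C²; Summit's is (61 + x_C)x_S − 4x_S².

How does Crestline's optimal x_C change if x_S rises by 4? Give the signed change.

2

Expanding Crestline's payoff: 24x_C + x_Sx_C − x_C².
∂π/∂x_C = 24 + x_S − 2x_C = 0, so x_C = 12 + 0.5x_S.
The reaction-function slope is 0.5, so a 4-unit rise in x_S moves x_C by 0.5 × 4 = 2. Crestline's best response rises — the actions are strategic complements.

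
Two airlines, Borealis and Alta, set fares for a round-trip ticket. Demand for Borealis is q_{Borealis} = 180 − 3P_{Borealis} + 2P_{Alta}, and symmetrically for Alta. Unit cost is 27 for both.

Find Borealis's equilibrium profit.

4389.1875

Borealis's profit: π = (P_{Borealis} − 27)(180 − 3P_{Borealis} + 2P_{Alta}).
∂π/∂P_{Borealis} = 261 − 6P_{Borealis} + 2P_{Alta} = 0 ⇒ P_{Borealis} = 43.5 + (1/3)P_{Alta}.
Setting P_{Borealis} = P_{Alta} in the reaction function: P_{Borealis} = 43.5 + (1/3)P_{Borealis}, so P_{Borealis} = 43.5 / (2/3) = 65.25.
q_{Borealis} = 180 − 3·65.25 + 2·65.25 = 114.75.
Profit = (65.25 − 27)·114.75 = 4389.1875.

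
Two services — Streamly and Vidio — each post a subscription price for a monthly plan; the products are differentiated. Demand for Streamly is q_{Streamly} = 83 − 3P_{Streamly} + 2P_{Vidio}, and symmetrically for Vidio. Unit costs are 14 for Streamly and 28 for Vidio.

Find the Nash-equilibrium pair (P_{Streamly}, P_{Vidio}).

Streamly's profit: π = (P_{Streamly} − 14)(83 − 3P_{Streamly} + 2P_{Vidio}).
∂π/∂P_{Streamly} = 125 − 6P_{Streamly} + 2P_{Vidio} = 0 ⇒ P_{Streamly} = 125/6 + (1/3)P_{Vidio}.
Similarly P_{Vidio} = 167/6 + (1/3)P_{Streamly}.
Plugging P_{Vidio} into Streamly's best response: P_{Streamly} = 125/6 + (1/3)(167/6 + (1/3)P_{Streamly}) ⇒ (8/9)P_{Streamly} = 271/9, so P_{Streamly} = 33.875.
Then P_{Vidio} = 167/6 + (1/3)·33.875 = 39.125.

33.875, 39.125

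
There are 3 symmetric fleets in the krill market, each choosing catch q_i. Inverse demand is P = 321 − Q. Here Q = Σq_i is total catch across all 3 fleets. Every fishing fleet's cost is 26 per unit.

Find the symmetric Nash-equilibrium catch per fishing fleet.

73.75

A representative fishing fleet's profit is π_i = q_i(321 − Q) − 26q_i, with Q = q_i + Σ_{j≠i} q_j.
First-order condition: 295 − 2q_i − Σ_{j≠i} q_j = 0.
With identical fishing fleets, set every q_j = q: then 295 − 2q − 2q = 0, i.e. q = 295/4 = 73.75.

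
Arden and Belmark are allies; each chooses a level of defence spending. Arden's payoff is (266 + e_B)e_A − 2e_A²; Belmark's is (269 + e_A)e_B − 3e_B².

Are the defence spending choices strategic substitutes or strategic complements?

Expanding Arden's payoff: 266e_A + e_Be_A − 2e_A².
∂π/∂e_A = 266 + e_B − 4e_A = 0, so e_A = 66.5 + 0.25e_B.
The best-response slope de_A/de_B = 0.25 > 0: the reaction function is upward-sloping, so the choices are strategic complements.

strategic complements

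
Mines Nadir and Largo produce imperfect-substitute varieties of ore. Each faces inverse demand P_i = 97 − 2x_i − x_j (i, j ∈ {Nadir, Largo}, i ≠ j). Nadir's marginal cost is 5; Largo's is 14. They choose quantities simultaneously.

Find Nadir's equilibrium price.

43

Mine Nadir's profit: π = x_{Nadir}(97 − 2x_{Nadir} − x_{Largo}) − 5x_{Nadir}.
∂π/∂x_{Nadir} = 92 − 4x_{Nadir} − x_{Largo} = 0 ⇒ x_{Nadir} = 23 − 0.25x_{Largo}.
Similarly x_{Largo} = 20.75 − 0.25x_{Nadir}.
Plugging x_{Largo} into Nadir's best response: x_{Nadir} = 23 − 0.25(20.75 − 0.25x_{Nadir}) ⇒ 0.9375x_{Nadir} = 17.8125, so x_{Nadir} = 19.
Then x_{Largo} = 20.75 − 0.25·19 = 16.
P_{Nadir} = 97 − 2·19 − 16 = 43.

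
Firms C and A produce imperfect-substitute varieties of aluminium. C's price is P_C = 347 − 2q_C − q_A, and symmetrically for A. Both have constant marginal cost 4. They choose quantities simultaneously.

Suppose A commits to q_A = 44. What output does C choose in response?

Firm C's profit: π = q_C(347 − 2q_C − q_A) − 4q_C.
∂π/∂q_C = 343 − 4q_C − q_A = 0 ⇒ q_C = 85.75 − 0.25q_A.
At q_A = 44: q_C = 85.75 − 0.25·44 = 74.75.

74.75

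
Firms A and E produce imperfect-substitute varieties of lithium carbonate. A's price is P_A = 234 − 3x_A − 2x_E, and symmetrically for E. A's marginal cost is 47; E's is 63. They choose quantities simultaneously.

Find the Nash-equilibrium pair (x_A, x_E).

Firm A's profit: π = x_A(234 − 3x_A − 2x_E) − 47x_A.
∂π/∂x_A = 187 − 6x_A − 2x_E = 0 ⇒ x_A = 187/6 − (1/3)x_E.
Similarly x_E = 28.5 − (1/3)x_A.
Solving the two reaction functions simultaneously: (1 − (−1/3)(−1/3))x_A = 187/6 − (1/3)·28.5, so (8/9)x_A = 65/3 and x_A = 24.375.
Then x_E = 28.5 − (1/3)·24.375 = 20.375.

24.375, 20.375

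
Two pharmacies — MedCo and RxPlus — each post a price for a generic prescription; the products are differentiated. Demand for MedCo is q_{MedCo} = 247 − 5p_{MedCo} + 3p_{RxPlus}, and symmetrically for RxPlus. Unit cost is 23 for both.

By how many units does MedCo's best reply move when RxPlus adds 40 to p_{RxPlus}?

12

MedCo's profit: π = (p_{MedCo} − 23)(247 − 5p_{MedCo} + 3p_{RxPlus}).
∂π/∂p_{MedCo} = 362 − 10p_{MedCo} + 3p_{RxPlus} = 0 ⇒ p_{MedCo} = 36.2 + 0.3p_{RxPlus}.
The reaction-function slope is 0.3, so a 40-unit rise in p_{RxPlus} moves p_{MedCo} by 0.3 × 40 = 12. MedCo's best response rises — the actions are strategic complements.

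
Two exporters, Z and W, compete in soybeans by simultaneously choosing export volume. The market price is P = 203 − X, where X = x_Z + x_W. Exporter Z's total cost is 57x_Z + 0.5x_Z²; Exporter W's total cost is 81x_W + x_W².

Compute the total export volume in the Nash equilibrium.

62

Exporter Z's profit: π = x_Z(203 − (x_Z + x_W)) − 57x_Z − 0.5x_Z².
∂π/∂x_Z = 146 − 3x_Z − x_W = 0, so x_Z = 146/3 − (1/3)x_W.
For W: ∂π/∂x_W = 122 − 4x_W − x_Z = 0 ⇒ x_W = 30.5 − 0.25x_Z.
Solving the two reaction functions simultaneously: (1 − (−1/3)(−0.25))x_Z = 146/3 − (1/3)·30.5, so (11/12)x_Z = 38.5 and x_Z = 42.
Then x_W = 30.5 − 0.25·42 = 20.
Total export volume: 42 + 20 = 62.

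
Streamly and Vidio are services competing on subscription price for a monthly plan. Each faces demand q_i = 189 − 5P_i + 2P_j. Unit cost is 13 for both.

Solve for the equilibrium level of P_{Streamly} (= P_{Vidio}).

31.75

Streamly's profit: π = (P_{Streamly} − 13)(189 − 5P_{Streamly} + 2P_{Vidio}).
∂π/∂P_{Streamly} = 254 − 10P_{Streamly} + 2P_{Vidio} = 0 ⇒ P_{Streamly} = 25.4 + 0.2P_{Vidio}.
Setting P_{Streamly} = P_{Vidio} in the reaction function: P_{Streamly} = 25.4 + 0.2P_{Streamly}, so P_{Streamly} = 25.4 / 0.8 = 31.75.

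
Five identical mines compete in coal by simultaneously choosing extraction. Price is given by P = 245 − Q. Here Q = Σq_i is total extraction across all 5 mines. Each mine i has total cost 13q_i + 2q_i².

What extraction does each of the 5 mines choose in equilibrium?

A representative mine's profit is π_i = q_i(245 − Q) − 13q_i − 2q_i², with Q = q_i + Σ_{j≠i} q_j.
First-order condition: 232 − 6q_i − Σ_{j≠i} q_j = 0.
With identical mines, set every q_j = q: then 232 − 6q − 4q = 0, i.e. q = 232/10 = 23.2.

23.2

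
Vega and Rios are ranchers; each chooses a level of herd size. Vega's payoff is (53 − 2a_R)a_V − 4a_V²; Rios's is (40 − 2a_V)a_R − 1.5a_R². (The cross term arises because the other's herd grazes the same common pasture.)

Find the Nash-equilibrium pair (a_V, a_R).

3.95, 10.7

Expanding Vega's payoff: 53a_V − 2a_Ra_V − 4a_V².
∂π/∂a_V = 53 − 2a_R − 8a_V = 0, so a_V = 6.625 − 0.25a_R.
Likewise for Rios: a_R = 40/3 − (2/3)a_V.
Solving the two reaction functions simultaneously: (1 − (−0.25)(−2/3))a_V = 6.625 − 0.25·(40/3), so (5/6)a_V = 79/24 and a_V = 3.95.
Then a_R = 40/3 − (2/3)·3.95 = 10.7.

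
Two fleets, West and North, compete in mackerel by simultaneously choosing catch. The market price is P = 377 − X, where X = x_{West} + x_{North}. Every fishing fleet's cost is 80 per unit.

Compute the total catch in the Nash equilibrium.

Fishing fleet West's profit: π = x_{West}(377 − (x_{West} + x_{North})) − 80x_{West}.
∂π/∂x_{West} = 297 − 2x_{West} − x_{North} = 0, so x_{West} = 148.5 − 0.5x_{North}.
By symmetry x_{North} = x_{West}; substituting into the reaction function, 1.5x_{West} = 148.5 and x_{West} = 99.
Total catch: 99 + 99 = 198.

198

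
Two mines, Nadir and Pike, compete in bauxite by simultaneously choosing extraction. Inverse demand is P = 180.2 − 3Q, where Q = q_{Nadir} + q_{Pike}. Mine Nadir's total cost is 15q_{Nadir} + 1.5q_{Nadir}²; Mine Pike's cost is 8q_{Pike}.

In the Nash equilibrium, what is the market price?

Mine Nadir's profit: π = q_{Nadir}(180.2 − 3(q_{Nadir} + q_{Pike})) − 15q_{Nadir} − 1.5q_{Nadir}².
∂π/∂q_{Nadir} = 165.2 − 9q_{Nadir} − 3q_{Pike} = 0, so q_{Nadir} = 826/45 − (1/3)q_{Pike}.
For Pike: ∂π/∂q_{Pike} = 172.2 − 6q_{Pike} − 3q_{Nadir} = 0 ⇒ q_{Pike} = 28.7 − 0.5q_{Nadir}.
Plugging q_{Pike} into Nadir's best response: q_{Nadir} = 826/45 − (1/3)(28.7 − 0.5q_{Nadir}) ⇒ (5/6)q_{Nadir} = 791/90, so q_{Nadir} = 791/75.
Then q_{Pike} = 28.7 − 0.5·(791/75) = 1757/75.
Equilibrium price: P = 180.2 − 3·(2548/75) = 78.28.

78.28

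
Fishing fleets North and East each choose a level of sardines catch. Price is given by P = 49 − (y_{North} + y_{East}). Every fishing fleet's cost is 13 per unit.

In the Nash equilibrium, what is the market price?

Fishing fleet North's profit: π = y_{North}(49 − (y_{North} + y_{East})) − 13y_{North}.
∂π/∂y_{North} = 36 − 2y_{North} − y_{East} = 0, so y_{North} = 18 − 0.5y_{East}.
By symmetry y_{East} = y_{North}; substituting into the reaction function, 1.5y_{North} = 18 and y_{North} = 12.
Equilibrium price: P = 49 − 24 = 25.

25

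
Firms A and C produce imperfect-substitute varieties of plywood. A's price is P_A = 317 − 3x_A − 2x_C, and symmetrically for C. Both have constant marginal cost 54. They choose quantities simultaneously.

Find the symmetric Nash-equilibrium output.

32.875

Firm A's profit: π = x_A(317 − 3x_A − 2x_C) − 54x_A.
∂π/∂x_A = 263 − 6x_A − 2x_C = 0 ⇒ x_A = 263/6 − (1/3)x_C.
By symmetry x_C = x_A; substituting into the reaction function, (4/3)x_A = 263/6 and x_A = 32.875.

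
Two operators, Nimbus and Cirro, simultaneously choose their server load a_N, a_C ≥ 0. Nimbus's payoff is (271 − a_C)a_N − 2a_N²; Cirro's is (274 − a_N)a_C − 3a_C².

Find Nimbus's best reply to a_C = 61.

52.5

Expanding Nimbus's payoff: 271a_N − a_Ca_N − 2a_N².
∂π/∂a_N = 271 − a_C − 4a_N = 0, so a_N = 67.75 − 0.25a_C.
At a_C = 61: a_N = 67.75 − 0.25·61 = 52.5.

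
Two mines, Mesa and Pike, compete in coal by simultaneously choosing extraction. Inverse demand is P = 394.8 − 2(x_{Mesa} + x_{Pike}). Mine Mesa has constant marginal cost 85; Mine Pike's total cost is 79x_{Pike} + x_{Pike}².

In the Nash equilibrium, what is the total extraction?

Mine Mesa's profit: π = x_{Mesa}(394.8 − 2(x_{Mesa} + x_{Pike})) − 85x_{Mesa}.
∂π/∂x_{Mesa} = 309.8 − 4x_{Mesa} − 2x_{Pike} = 0, so x_{Mesa} = 77.45 − 0.5x_{Pike}.
For Pike: ∂π/∂x_{Pike} = 315.8 − 6x_{Pike} − 2x_{Mesa} = 0 ⇒ x_{Pike} = 1579/30 − (1/3)x_{Mesa}.
Solving the two reaction functions simultaneously: (1 − (−0.5)(−1/3))x_{Mesa} = 77.45 − 0.5·(1579/30), so (5/6)x_{Mesa} = 767/15 and x_{Mesa} = 61.36.
Then x_{Pike} = 1579/30 − (1/3)·61.36 = 32.18.
Total extraction: 61.36 + 32.18 = 93.54.

93.54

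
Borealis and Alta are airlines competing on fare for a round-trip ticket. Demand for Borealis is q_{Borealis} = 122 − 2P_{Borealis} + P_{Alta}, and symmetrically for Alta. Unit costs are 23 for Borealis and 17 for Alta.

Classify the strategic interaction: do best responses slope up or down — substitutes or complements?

strategic complements

Borealis's profit: π = (P_{Borealis} − 23)(122 − 2P_{Borealis} + P_{Alta}).
∂π/∂P_{Borealis} = 168 − 4P_{Borealis} + P_{Alta} = 0 ⇒ P_{Borealis} = 42 + 0.25P_{Alta}.
The best-response slope dP_{Borealis}/dP_{Alta} = 0.25 > 0: the reaction function is upward-sloping, so the choices are strategic complements.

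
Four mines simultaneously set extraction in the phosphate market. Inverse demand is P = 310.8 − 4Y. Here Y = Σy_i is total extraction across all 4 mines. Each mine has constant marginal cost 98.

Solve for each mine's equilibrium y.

10.64

A representative mine's profit is π_i = y_i(310.8 − 4Y) − 98y_i, with Y = y_i + Σ_{j≠i} y_j.
First-order condition: 212.8 − 8y_i − 4Σ_{j≠i} y_j = 0.
In a symmetric equilibrium every mine chooses the same y, so Σ_{j≠i} y_j = 3y. The condition becomes 212.8 − 20y = 0, giving y = 212.8/20 = 10.64.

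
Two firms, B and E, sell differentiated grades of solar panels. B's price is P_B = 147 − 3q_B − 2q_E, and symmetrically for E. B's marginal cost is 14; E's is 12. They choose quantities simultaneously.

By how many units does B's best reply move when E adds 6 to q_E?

-2

Firm B's profit: π = q_B(147 − 3q_B − 2q_E) − 14q_B.
∂π/∂q_B = 133 − 6q_B − 2q_E = 0 ⇒ q_B = 133/6 − (1/3)q_E.
The reaction-function slope is −1/3, so a 6-unit rise in q_E moves q_B by −1/3 × 6 = −2. B's best response falls — the actions are strategic substitutes.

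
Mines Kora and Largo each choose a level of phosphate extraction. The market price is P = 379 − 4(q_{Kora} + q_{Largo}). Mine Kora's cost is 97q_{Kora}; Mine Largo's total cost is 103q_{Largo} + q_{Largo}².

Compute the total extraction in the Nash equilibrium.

43.6875

Mine Kora's profit: π = q_{Kora}(379 − 4(q_{Kora} + q_{Largo})) − 97q_{Kora}.
∂π/∂q_{Kora} = 282 − 8q_{Kora} − 4q_{Largo} = 0, so q_{Kora} = 35.25 − 0.5q_{Largo}.
For Largo: ∂π/∂q_{Largo} = 276 − 10q_{Largo} − 4q_{Kora} = 0 ⇒ q_{Largo} = 27.6 − 0.4q_{Kora}.
Plugging q_{Largo} into Kora's best response: q_{Kora} = 35.25 − 0.5(27.6 − 0.4q_{Kora}) ⇒ 0.8q_{Kora} = 21.45, so q_{Kora} = 26.8125.
Then q_{Largo} = 27.6 − 0.4·26.8125 = 16.875.
Total extraction: 26.8125 + 16.875 = 43.6875.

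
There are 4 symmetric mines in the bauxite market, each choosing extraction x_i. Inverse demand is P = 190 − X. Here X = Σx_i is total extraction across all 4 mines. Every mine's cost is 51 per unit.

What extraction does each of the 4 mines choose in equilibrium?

27.8

A representative mine's profit is π_i = x_i(190 − X) − 51x_i, with X = x_i + Σ_{j≠i} x_j.
First-order condition: 139 − 2x_i − Σ_{j≠i} x_j = 0.
With identical mines, set every x_j = x: then 139 − 2x − 3x = 0, i.e. x = 139/5 = 27.8.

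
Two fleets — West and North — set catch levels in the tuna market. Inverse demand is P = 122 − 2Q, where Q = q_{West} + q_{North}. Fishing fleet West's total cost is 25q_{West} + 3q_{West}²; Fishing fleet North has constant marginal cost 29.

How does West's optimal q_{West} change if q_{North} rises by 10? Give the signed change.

-2

Fishing fleet West's profit: π = q_{West}(122 − 2(q_{West} + q_{North})) − 25q_{West} − 3q_{West}².
∂π/∂q_{West} = 97 − 10q_{West} − 2q_{North} = 0, so q_{West} = 9.7 − 0.2q_{North}.
The reaction-function slope is −0.2, so a 10-unit rise in q_{North} moves q_{West} by −0.2 × 10 = −2. West's best response falls — the actions are strategic substitutes.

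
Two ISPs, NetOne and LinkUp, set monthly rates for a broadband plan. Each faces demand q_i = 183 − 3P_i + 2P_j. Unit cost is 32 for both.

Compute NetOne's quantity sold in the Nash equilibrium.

NetOne's profit: π = (P_{NetOne} − 32)(183 − 3P_{NetOne} + 2P_{LinkUp}).
∂π/∂P_{NetOne} = 279 − 6P_{NetOne} + 2P_{LinkUp} = 0 ⇒ P_{NetOne} = 46.5 + (1/3)P_{LinkUp}.
By symmetry P_{LinkUp} = P_{NetOne}; substituting into the reaction function, (2/3)P_{NetOne} = 46.5 and P_{NetOne} = 69.75.
q_{NetOne} = 183 − 3·69.75 + 2·69.75 = 113.25.

113.25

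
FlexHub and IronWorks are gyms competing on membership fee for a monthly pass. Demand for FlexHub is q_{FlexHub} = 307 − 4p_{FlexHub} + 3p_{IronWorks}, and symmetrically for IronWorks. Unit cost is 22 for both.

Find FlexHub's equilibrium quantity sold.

228

FlexHub's profit: π = (p_{FlexHub} − 22)(307 − 4p_{FlexHub} + 3p_{IronWorks}).
∂π/∂p_{FlexHub} = 395 − 8p_{FlexHub} + 3p_{IronWorks} = 0 ⇒ p_{FlexHub} = 49.375 + 0.375p_{IronWorks}.
By symmetry p_{IronWorks} = p_{FlexHub}; substituting into the reaction function, 0.625p_{FlexHub} = 49.375 and p_{FlexHub} = 79.
q_{FlexHub} = 307 − 4·79 + 3·79 = 228.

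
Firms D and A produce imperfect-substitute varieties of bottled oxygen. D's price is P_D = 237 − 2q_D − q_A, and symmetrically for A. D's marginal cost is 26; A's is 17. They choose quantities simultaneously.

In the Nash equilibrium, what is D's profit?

3461.12

Firm D's profit: π = q_D(237 − 2q_D − q_A) − 26q_D.
∂π/∂q_D = 211 − 4q_D − q_A = 0 ⇒ q_D = 52.75 − 0.25q_A.
Similarly q_A = 55 − 0.25q_D.
Solving the two reaction functions simultaneously: (1 − (−0.25)(−0.25))q_D = 52.75 − 0.25·55, so 0.9375q_D = 39 and q_D = 41.6.
Then q_A = 55 − 0.25·41.6 = 44.6.
P_D = 237 − 2·41.6 − 44.6 = 109.2.
Profit = (109.2 − 26)·41.6 = 3461.12.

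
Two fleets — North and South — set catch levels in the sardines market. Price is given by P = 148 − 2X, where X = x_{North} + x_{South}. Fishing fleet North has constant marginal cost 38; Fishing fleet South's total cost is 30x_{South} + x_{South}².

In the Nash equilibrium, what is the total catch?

33.8

Fishing fleet North's profit: π = x_{North}(148 − 2(x_{North} + x_{South})) − 38x_{North}.
∂π/∂x_{North} = 110 − 4x_{North} − 2x_{South} = 0, so x_{North} = 27.5 − 0.5x_{South}.
For South: ∂π/∂x_{South} = 118 − 6x_{South} − 2x_{North} = 0 ⇒ x_{South} = 59/3 − (1/3)x_{North}.
Solving the two reaction functions simultaneously: (1 − (−0.5)(−1/3))x_{North} = 27.5 − 0.5·(59/3), so (5/6)x_{North} = 53/3 and x_{North} = 21.2.
Then x_{South} = 59/3 − (1/3)·21.2 = 12.6.
Total catch: 21.2 + 12.6 = 33.8.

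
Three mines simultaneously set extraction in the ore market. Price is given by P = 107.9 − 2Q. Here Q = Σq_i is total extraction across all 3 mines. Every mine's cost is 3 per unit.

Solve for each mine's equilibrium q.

A representative mine's profit is π_i = q_i(107.9 − 2Q) − 3q_i, with Q = q_i + Σ_{j≠i} q_j.
First-order condition: 104.9 − 4q_i − 2Σ_{j≠i} q_j = 0.
Imposing symmetry (q_j = q for all j) turns Σ_{j≠i} q_j into 2q, so 104.9 = 8q and q = 13.1125.

13.1125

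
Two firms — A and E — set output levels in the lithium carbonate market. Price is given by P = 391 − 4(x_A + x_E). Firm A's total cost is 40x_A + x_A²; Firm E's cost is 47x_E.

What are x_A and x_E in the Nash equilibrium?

22.375, 31.8125

Firm A's profit: π = x_A(391 − 4(x_A + x_E)) − 40x_A − x_A².
∂π/∂x_A = 351 − 10x_A − 4x_E = 0, so x_A = 35.1 − 0.4x_E.
For E: ∂π/∂x_E = 344 − 8x_E − 4x_A = 0 ⇒ x_E = 43 − 0.5x_A.
Plugging x_E into A's best response: x_A = 35.1 − 0.4(43 − 0.5x_A) ⇒ 0.8x_A = 17.9, so x_A = 22.375.
Then x_E = 43 − 0.5·22.375 = 31.8125.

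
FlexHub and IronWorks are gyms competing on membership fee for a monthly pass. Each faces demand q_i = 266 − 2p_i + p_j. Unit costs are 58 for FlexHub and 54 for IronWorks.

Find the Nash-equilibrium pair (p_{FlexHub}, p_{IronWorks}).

FlexHub's profit: π = (p_{FlexHub} − 58)(266 − 2p_{FlexHub} + p_{IronWorks}).
∂π/∂p_{FlexHub} = 382 − 4p_{FlexHub} + p_{IronWorks} = 0 ⇒ p_{FlexHub} = 95.5 + 0.25p_{IronWorks}.
Similarly p_{IronWorks} = 93.5 + 0.25p_{FlexHub}.
Substituting the second reaction function into the first: p_{FlexHub} = 95.5 + 0.25(93.5 + 0.25p_{FlexHub}), which gives 0.9375p_{FlexHub} = 118.875 ⇒ p_{FlexHub} = 126.8.
Then p_{IronWorks} = 93.5 + 0.25·126.8 = 125.2.

126.8, 125.2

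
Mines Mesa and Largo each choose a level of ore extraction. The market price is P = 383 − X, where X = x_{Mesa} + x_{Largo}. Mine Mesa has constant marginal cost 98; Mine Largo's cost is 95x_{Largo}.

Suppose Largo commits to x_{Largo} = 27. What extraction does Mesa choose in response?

Mine Mesa's profit: π = x_{Mesa}(383 − (x_{Mesa} + x_{Largo})) − 98x_{Mesa}.
∂π/∂x_{Mesa} = 285 − 2x_{Mesa} − x_{Largo} = 0, so x_{Mesa} = 142.5 − 0.5x_{Largo}.
At x_{Largo} = 27: x_{Mesa} = 142.5 − 0.5·27 = 129.

129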